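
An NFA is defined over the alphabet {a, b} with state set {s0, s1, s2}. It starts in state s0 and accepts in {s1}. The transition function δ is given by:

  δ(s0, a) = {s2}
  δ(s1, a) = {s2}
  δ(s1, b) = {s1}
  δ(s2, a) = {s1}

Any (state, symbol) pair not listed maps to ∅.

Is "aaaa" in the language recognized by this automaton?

Yes

Start in {s0}.
Read 'a': {s0} → {s2}.
Read 'a': {s2} → {s1}.
Read 'a': {s1} → {s2}.
Read 'a': {s2} → {s1}.
The final set {s1} contains the accepting state s1.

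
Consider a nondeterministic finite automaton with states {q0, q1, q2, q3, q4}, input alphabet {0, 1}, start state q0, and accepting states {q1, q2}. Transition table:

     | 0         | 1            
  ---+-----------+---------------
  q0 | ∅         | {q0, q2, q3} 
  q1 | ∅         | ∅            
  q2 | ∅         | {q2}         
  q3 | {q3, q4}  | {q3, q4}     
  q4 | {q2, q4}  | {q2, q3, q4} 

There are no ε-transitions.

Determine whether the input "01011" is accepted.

No

Start in {q0}.
Read '0': {q0} → ∅.
The set is empty and remains empty for the remaining 4 symbols.
The final set ∅ contains no accepting state.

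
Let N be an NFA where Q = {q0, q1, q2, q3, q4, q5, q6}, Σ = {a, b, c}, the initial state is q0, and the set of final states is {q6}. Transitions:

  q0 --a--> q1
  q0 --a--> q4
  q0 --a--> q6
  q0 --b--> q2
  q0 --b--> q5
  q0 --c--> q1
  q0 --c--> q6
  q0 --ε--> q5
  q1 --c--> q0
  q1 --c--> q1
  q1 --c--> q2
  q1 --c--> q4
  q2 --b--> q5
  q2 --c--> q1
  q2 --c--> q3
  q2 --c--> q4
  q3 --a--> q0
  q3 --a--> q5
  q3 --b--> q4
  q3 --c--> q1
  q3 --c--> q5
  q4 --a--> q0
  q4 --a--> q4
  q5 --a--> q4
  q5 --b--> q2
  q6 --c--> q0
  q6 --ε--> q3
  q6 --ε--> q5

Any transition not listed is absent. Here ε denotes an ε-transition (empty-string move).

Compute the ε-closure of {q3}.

{q3}

Begin with {q3}.
No ε-moves leave this set, so the closure equals the set itself.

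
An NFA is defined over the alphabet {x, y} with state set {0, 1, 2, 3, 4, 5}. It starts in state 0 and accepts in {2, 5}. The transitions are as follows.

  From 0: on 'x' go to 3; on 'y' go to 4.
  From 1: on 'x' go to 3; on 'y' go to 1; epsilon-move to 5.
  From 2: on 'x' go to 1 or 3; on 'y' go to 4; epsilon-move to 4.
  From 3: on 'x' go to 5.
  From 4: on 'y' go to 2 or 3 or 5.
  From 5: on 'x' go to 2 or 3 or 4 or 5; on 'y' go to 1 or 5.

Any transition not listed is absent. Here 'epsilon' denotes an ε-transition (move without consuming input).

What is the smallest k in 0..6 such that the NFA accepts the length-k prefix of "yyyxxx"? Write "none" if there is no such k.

Start in {0}.
Read 'y': {0} → {4}.
Read 'y': {4} → {2, 3, 4, 5}.
None of the earlier sets intersect F, but {2, 3, 4, 5} does.

2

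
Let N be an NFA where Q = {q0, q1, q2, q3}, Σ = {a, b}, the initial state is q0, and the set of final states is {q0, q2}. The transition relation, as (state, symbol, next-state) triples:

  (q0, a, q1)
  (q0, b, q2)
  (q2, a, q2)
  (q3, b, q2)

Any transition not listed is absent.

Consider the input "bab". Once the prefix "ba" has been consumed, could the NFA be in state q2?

Yes

Start in {q0}.
Read 'b': q0→{q2}; now {q2}.
Read 'a': q2→{q2}; now {q2}.
State q2 is in {q2}.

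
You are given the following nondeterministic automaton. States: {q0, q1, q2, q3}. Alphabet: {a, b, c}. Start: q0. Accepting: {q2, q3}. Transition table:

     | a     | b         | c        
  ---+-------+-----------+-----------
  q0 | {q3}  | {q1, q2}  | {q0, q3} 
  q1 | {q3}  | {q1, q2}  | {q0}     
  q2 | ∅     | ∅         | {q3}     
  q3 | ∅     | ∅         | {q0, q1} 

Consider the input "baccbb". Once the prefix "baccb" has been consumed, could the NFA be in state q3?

No

Start in {q0}.
Read 'b': {q0} → {q1, q2}.
Read 'a': {q1, q2} → {q3}.
Read 'c': {q3} → {q0, q1}.
Read 'c': {q0, q1} → {q0, q3}.
Read 'b': {q0, q3} → {q1, q2}.
State q3 is not in {q1, q2}.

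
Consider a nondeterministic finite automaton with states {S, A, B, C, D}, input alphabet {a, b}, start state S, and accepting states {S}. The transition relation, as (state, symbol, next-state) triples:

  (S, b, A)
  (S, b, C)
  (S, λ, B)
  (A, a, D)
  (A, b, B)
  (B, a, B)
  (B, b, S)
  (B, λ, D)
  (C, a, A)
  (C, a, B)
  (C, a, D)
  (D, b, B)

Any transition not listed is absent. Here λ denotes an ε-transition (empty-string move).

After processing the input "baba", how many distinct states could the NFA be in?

Start: ε-closure({S}) = {S, B, D}.
Read 'b': {S, B, D} → {S, A, B, C, D}.
Read 'a': {S, A, B, C, D} → {A, B, D}.
Read 'b': {A, B, D} → {S, B, D}.
Read 'a': {S, B, D} → {B, D}.
That set has 2 states.

2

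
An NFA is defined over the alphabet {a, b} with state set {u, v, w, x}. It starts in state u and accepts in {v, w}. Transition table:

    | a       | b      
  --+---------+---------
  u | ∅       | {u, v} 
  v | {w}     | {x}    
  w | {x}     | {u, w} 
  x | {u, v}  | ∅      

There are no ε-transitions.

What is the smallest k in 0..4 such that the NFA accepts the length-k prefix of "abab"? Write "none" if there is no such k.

none

Start in {u}.
Read 'a': {u} → ∅.
The set is empty and remains empty for the remaining 3 symbols.
No reachable set along the way intersects F.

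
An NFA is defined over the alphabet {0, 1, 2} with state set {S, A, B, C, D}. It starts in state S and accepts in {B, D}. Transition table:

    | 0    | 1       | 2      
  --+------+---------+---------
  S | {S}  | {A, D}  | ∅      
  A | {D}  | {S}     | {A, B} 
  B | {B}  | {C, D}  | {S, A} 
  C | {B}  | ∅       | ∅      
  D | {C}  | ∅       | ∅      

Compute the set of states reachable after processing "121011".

Start in {S}.
Read '1': S→{A, D}; now {A, D}.
Read '2': A→{A, B}, D→∅; now {A, B}.
Read '1': A→{S}, B→{C, D}; now {S, C, D}.
Read '0': S→{S}, C→{B}, D→{C}; now {S, B, C}.
Read '1': S→{A, D}, B→{C, D}, C→∅; now {A, C, D}.
Read '1': A→{S}, C→∅, D→∅; now {S}.

{S}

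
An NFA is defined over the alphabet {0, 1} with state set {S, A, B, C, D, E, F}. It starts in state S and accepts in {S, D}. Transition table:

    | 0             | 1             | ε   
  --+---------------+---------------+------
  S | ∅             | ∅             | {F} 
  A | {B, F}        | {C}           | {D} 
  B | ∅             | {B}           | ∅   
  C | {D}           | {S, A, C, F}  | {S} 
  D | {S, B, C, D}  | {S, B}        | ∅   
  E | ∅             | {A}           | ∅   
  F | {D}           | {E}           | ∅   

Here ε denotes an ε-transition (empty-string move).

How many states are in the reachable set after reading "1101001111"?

7

Start: ε-closure({S}) = {S, F}.
Read '1': S→∅, F→{E}; now {E}.
Read '1': E→{A}; union {A}; ε-closure = {A, D}.
Read '0': A→{B, F}, D→{S, B, C, D}; now {S, B, C, D, F}.
Read '1': S→∅, B→{B}, C→{S, A, C, F}, D→{S, B}, F→{E}; union {S, A, B, C, E, F}; ε-closure = {S, A, B, C, D, E, F}.
Read '0': S→∅, A→{B, F}, B→∅, C→{D}, D→{S, B, C, D}, E→∅, F→{D}; now {S, B, C, D, F}.
Read '0': S→∅, B→∅, C→{D}, D→{S, B, C, D}, F→{D}; union {S, B, C, D}; ε-closure = {S, B, C, D, F}.
Read '1': S→∅, B→{B}, C→{S, A, C, F}, D→{S, B}, F→{E}; union {S, A, B, C, E, F}; ε-closure = {S, A, B, C, D, E, F}.
Read '1': S→∅, A→{C}, B→{B}, C→{S, A, C, F}, D→{S, B}, E→{A}, F→{E}; union {S, A, B, C, E, F}; ε-closure = {S, A, B, C, D, E, F}.
Read '1': S→∅, A→{C}, B→{B}, C→{S, A, C, F}, D→{S, B}, E→{A}, F→{E}; union {S, A, B, C, E, F}; ε-closure = {S, A, B, C, D, E, F}.
Read '1': S→∅, A→{C}, B→{B}, C→{S, A, C, F}, D→{S, B}, E→{A}, F→{E}; union {S, A, B, C, E, F}; ε-closure = {S, A, B, C, D, E, F}.
That set has 7 states.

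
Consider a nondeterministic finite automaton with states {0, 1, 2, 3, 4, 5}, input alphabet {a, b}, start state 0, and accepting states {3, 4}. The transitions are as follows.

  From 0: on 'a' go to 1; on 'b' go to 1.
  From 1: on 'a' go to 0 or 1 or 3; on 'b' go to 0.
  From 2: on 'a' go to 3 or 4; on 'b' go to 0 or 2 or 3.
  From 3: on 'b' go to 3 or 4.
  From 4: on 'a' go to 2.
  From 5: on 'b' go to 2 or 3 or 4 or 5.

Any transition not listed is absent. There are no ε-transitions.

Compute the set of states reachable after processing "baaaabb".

{0, 1, 3, 4}

Start in {0}.
Read 'b': 0→{1}; now {1}.
Read 'a': 1→{0, 1, 3}; now {0, 1, 3}.
Read 'a': 0→{1}, 1→{0, 1, 3}, 3→∅; now {0, 1, 3}.
Read 'a': 0→{1}, 1→{0, 1, 3}, 3→∅; now {0, 1, 3}.
Read 'a': 0→{1}, 1→{0, 1, 3}, 3→∅; now {0, 1, 3}.
Read 'b': 0→{1}, 1→{0}, 3→{3, 4}; now {0, 1, 3, 4}.
Read 'b': 0→{1}, 1→{0}, 3→{3, 4}, 4→∅; now {0, 1, 3, 4}.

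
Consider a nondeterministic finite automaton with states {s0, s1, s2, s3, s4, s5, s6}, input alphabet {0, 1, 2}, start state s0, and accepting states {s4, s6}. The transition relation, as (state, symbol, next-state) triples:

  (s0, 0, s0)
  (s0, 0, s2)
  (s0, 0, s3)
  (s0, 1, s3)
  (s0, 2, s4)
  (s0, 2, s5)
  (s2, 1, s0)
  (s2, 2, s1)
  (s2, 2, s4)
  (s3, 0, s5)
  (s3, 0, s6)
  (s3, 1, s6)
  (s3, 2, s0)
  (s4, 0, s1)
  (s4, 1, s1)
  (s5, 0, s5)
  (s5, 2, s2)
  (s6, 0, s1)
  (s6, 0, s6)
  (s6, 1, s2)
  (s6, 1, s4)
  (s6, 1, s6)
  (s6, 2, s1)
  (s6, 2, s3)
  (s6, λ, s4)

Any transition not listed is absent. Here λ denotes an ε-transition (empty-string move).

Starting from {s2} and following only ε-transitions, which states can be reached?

Begin with {s2}.
No ε-moves leave this set, so the closure equals the set itself.

{s2}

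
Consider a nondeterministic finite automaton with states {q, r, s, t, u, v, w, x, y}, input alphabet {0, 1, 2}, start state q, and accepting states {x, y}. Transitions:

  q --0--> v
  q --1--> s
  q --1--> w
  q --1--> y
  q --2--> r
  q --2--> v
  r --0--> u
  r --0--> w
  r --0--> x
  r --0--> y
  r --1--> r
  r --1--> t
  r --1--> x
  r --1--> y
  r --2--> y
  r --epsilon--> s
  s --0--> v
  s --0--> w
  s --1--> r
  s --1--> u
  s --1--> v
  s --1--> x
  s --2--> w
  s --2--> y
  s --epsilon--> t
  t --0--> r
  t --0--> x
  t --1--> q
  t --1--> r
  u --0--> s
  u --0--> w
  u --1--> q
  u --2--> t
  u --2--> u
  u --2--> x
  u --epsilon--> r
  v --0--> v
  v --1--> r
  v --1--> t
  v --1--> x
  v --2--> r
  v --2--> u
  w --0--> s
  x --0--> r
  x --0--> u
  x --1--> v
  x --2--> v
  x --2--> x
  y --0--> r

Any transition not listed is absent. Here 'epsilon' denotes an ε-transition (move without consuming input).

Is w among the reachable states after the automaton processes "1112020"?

Start in {q}.
Read '1': {q} → {s, t, w, y}.
Read '1': {s, t, w, y} → {q, r, s, t, u, v, x}.
Read '1': {q, r, s, t, u, v, x} → {q, r, s, t, u, v, w, x, y}.
Read '2': {q, r, s, t, u, v, w, x, y} → {r, s, t, u, v, w, x, y}.
Read '0': {r, s, t, u, v, w, x, y} → {r, s, t, u, v, w, x, y}.
Read '2': {r, s, t, u, v, w, x, y} → {r, s, t, u, v, w, x, y}.
Read '0': {r, s, t, u, v, w, x, y} → {r, s, t, u, v, w, x, y}.
State w is in {r, s, t, u, v, w, x, y}.

Yes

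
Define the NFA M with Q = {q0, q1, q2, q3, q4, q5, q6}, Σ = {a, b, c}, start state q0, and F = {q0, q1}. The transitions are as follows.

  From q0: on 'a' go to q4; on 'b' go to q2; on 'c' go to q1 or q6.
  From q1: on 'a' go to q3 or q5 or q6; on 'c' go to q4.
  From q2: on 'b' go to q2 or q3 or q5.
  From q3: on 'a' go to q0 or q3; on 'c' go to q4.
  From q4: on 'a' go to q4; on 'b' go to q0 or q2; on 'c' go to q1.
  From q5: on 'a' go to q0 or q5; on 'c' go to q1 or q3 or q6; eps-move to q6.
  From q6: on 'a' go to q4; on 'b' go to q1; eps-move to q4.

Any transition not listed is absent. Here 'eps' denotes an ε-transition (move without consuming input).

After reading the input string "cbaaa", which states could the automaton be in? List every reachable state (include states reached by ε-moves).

{q0, q3, q4, q5, q6}

Start in {q0}.
Read 'c': {q0} → {q1, q4, q6}.
Read 'b': {q1, q4, q6} → {q0, q1, q2}.
Read 'a': {q0, q1, q2} → {q3, q4, q5, q6}.
Read 'a': {q3, q4, q5, q6} → {q0, q3, q4, q5, q6}.
Read 'a': {q0, q3, q4, q5, q6} → {q0, q3, q4, q5, q6}.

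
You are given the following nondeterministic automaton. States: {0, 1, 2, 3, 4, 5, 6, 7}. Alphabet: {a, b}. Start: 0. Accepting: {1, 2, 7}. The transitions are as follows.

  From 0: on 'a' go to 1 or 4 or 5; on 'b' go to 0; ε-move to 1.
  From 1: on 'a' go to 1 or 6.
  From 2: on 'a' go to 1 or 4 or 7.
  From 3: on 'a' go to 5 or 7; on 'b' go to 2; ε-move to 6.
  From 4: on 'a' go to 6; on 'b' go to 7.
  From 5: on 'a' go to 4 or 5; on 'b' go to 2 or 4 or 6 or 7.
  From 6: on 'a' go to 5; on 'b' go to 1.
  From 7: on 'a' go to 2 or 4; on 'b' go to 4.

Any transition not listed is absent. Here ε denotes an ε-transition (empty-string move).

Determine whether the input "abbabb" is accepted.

No

Start: ε-closure({0}) = {0, 1}.
Read 'a': {0, 1} → {1, 4, 5, 6}.
Read 'b': {1, 4, 5, 6} → {1, 2, 4, 6, 7}.
Read 'b': {1, 2, 4, 6, 7} → {1, 4, 7}.
Read 'a': {1, 4, 7} → {1, 2, 4, 6}.
Read 'b': {1, 2, 4, 6} → {1, 7}.
Read 'b': {1, 7} → {4}.
The final set {4} contains no accepting state.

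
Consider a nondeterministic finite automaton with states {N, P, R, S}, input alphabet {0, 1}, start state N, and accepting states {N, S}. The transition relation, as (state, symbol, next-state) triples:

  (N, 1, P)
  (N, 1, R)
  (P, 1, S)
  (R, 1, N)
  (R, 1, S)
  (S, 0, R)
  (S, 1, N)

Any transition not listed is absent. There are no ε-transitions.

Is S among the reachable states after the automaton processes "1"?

No

Start in {N}.
Read '1': N→{P, R}; now {P, R}.
State S is not in {P, R}.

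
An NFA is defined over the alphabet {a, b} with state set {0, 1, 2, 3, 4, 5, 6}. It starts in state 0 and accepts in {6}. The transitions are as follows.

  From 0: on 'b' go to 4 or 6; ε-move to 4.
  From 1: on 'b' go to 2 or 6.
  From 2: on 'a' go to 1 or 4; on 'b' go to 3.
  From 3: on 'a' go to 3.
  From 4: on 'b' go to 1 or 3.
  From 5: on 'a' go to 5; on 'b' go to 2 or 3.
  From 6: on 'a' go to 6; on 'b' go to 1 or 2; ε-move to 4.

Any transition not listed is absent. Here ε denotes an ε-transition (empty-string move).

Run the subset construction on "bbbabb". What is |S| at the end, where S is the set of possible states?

Start: ε-closure({0}) = {0, 4}.
Read 'b': 0→{4, 6}, 4→{1, 3}; now {1, 3, 4, 6}.
Read 'b': 1→{2, 6}, 3→∅, 4→{1, 3}, 6→{1, 2}; union {1, 2, 3, 6}; ε-closure = {1, 2, 3, 4, 6}.
Read 'b': 1→{2, 6}, 2→{3}, 3→∅, 4→{1, 3}, 6→{1, 2}; union {1, 2, 3, 6}; ε-closure = {1, 2, 3, 4, 6}.
Read 'a': 1→∅, 2→{1, 4}, 3→{3}, 4→∅, 6→{6}; now {1, 3, 4, 6}.
Read 'b': 1→{2, 6}, 3→∅, 4→{1, 3}, 6→{1, 2}; union {1, 2, 3, 6}; ε-closure = {1, 2, 3, 4, 6}.
Read 'b': 1→{2, 6}, 2→{3}, 3→∅, 4→{1, 3}, 6→{1, 2}; union {1, 2, 3, 6}; ε-closure = {1, 2, 3, 4, 6}.
That set has 5 states.

5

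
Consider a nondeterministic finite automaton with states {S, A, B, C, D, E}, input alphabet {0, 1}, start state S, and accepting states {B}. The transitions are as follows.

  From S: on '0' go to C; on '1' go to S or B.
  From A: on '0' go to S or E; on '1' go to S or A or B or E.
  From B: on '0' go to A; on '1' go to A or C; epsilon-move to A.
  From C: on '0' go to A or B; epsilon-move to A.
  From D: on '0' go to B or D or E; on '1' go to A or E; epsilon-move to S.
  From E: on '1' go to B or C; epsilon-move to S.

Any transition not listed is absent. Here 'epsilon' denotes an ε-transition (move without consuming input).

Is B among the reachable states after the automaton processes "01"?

Yes

Start in {S}.
Read '0': {S} → {A, C}.
Read '1': {A, C} → {S, A, B, E}.
State B is in {S, A, B, E}.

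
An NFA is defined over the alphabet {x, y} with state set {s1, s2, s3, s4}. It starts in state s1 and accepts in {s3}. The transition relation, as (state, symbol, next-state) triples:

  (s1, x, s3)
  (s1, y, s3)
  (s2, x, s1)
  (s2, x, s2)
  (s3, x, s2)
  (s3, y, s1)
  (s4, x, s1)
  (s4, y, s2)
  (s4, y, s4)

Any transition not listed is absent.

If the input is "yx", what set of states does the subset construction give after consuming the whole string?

{s2}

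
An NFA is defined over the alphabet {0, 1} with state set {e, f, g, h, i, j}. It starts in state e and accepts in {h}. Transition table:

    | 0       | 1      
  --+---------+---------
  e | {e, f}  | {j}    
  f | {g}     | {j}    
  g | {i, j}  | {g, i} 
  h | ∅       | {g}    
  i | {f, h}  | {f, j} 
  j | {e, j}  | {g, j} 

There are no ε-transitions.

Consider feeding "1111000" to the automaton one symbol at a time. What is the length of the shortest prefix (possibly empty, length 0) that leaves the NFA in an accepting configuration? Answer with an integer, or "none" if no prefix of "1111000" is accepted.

5

Start in {e}.
Read '1': e→{j}; now {j}.
Read '1': j→{g, j}; now {g, j}.
Read '1': g→{g, i}, j→{g, j}; now {g, i, j}.
Read '1': g→{g, i}, i→{f, j}, j→{g, j}; now {f, g, i, j}.
Read '0': f→{g}, g→{i, j}, i→{f, h}, j→{e, j}; now {e, f, g, h, i, j}.
None of the earlier sets intersect F, but {e, f, g, h, i, j} does.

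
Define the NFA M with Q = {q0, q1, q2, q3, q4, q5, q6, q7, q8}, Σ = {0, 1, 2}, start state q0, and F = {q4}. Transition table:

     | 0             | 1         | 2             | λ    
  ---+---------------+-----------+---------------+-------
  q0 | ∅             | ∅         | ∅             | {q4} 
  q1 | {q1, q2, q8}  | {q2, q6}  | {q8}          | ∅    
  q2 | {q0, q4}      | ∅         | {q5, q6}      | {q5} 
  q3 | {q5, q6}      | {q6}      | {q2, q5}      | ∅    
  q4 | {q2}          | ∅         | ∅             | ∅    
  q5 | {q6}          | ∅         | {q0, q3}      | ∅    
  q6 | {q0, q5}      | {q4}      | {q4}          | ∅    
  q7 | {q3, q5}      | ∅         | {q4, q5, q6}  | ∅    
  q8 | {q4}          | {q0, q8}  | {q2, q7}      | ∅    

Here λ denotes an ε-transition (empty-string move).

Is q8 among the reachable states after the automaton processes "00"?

Start: ε-closure({q0}) = {q0, q4}.
Read '0': {q0, q4} → {q2, q5}.
Read '0': {q2, q5} → {q0, q4, q6}.
State q8 is not in {q0, q4, q6}.

No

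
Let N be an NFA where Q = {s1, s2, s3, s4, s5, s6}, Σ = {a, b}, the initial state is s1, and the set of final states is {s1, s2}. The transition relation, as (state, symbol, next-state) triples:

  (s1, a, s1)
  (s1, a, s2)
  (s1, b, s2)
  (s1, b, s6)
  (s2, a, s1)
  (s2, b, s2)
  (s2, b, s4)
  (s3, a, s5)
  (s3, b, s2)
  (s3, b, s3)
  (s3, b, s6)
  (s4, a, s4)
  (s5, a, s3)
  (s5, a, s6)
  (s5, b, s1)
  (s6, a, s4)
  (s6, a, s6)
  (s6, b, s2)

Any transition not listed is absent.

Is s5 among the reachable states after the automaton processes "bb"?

No

Start in {s1}.
Read 'b': {s1} → {s2, s6}.
Read 'b': {s2, s6} → {s2, s4}.
State s5 is not in {s2, s4}.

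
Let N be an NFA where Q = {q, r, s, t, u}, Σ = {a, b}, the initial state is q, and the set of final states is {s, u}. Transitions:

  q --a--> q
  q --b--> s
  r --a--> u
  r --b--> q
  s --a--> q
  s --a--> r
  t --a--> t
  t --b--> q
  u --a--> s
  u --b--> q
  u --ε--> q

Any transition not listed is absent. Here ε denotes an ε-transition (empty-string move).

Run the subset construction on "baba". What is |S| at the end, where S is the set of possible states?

2

Start in {q}.
Read 'b': q→{s}; now {s}.
Read 'a': s→{q, r}; now {q, r}.
Read 'b': q→{s}, r→{q}; now {q, s}.
Read 'a': q→{q}, s→{q, r}; now {q, r}.
That set has 2 states.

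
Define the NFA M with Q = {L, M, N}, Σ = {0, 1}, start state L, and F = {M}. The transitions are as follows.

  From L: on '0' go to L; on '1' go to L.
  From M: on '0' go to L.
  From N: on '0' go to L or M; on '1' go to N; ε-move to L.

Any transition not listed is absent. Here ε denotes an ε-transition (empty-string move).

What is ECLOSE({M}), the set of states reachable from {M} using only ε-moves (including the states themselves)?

Begin with {M}.
No ε-moves leave this set, so the closure equals the set itself.

{M}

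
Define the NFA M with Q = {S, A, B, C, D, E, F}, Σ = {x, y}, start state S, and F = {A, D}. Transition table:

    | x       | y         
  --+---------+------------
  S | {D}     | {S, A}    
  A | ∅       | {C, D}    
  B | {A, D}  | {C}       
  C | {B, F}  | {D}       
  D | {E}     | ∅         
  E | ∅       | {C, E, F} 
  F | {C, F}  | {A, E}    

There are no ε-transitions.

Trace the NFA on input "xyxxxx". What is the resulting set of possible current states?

∅

Start in {S}.
Read 'x': S→{D}; now {D}.
Read 'y': D→∅; now ∅.
The set is empty and remains empty for the remaining 4 symbols.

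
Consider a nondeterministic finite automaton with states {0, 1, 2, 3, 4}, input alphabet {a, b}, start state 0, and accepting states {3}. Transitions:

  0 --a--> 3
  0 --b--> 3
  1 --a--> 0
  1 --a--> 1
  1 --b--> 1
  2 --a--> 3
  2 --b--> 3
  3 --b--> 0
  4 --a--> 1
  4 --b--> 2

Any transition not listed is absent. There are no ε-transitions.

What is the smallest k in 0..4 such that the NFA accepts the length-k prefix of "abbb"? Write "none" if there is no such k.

1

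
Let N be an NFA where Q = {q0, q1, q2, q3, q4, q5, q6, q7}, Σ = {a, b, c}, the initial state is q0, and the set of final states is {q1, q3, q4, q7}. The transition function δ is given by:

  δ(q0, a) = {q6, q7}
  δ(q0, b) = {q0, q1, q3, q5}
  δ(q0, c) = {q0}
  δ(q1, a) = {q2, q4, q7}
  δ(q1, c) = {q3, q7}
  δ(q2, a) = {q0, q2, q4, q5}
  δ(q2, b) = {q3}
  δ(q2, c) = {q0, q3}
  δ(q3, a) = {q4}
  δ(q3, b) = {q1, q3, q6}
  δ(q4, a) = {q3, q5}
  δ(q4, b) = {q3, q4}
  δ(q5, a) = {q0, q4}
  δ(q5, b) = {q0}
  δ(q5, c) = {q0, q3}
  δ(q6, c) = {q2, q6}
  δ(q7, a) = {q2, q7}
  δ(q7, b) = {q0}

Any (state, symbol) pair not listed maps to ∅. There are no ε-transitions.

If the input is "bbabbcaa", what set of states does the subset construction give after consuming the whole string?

{q0, q2, q3, q4, q5, q6, q7}

Start in {q0}.
Read 'b': {q0} → {q0, q1, q3, q5}.
Read 'b': {q0, q1, q3, q5} → {q0, q1, q3, q5, q6}.
Read 'a': {q0, q1, q3, q5, q6} → {q0, q2, q4, q6, q7}.
Read 'b': {q0, q2, q4, q6, q7} → {q0, q1, q3, q4, q5}.
Read 'b': {q0, q1, q3, q4, q5} → {q0, q1, q3, q4, q5, q6}.
Read 'c': {q0, q1, q3, q4, q5, q6} → {q0, q2, q3, q6, q7}.
Read 'a': {q0, q2, q3, q6, q7} → {q0, q2, q4, q5, q6, q7}.
Read 'a': {q0, q2, q4, q5, q6, q7} → {q0, q2, q3, q4, q5, q6, q7}.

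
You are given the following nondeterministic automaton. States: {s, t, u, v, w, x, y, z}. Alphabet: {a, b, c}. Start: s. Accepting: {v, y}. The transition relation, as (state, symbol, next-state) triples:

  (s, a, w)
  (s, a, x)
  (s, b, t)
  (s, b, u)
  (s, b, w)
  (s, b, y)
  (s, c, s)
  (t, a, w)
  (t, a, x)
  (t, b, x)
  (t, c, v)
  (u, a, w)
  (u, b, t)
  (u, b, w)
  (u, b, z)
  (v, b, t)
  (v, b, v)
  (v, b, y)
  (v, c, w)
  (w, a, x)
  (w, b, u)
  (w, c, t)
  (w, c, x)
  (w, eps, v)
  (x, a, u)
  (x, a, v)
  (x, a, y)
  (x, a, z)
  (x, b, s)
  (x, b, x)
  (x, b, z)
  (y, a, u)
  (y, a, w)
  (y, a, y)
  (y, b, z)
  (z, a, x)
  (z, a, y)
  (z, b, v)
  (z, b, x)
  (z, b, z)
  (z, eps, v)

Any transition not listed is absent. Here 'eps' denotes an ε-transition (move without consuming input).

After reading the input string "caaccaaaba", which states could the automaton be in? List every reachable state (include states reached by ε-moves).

Start in {s}.
Read 'c': s→{s}; now {s}.
Read 'a': s→{w, x}; union {w, x}; ε-closure = {v, w, x}.
Read 'a': v→∅, w→{x}, x→{u, v, y, z}; now {u, v, x, y, z}.
Read 'c': u→∅, v→{w}, x→∅, y→∅, z→∅; union {w}; ε-closure = {v, w}.
Read 'c': v→{w}, w→{t, x}; union {t, w, x}; ε-closure = {t, v, w, x}.
Read 'a': t→{w, x}, v→∅, w→{x}, x→{u, v, y, z}; now {u, v, w, x, y, z}.
Read 'a': u→{w}, v→∅, w→{x}, x→{u, v, y, z}, y→{u, w, y}, z→{x, y}; now {u, v, w, x, y, z}.
Read 'a': u→{w}, v→∅, w→{x}, x→{u, v, y, z}, y→{u, w, y}, z→{x, y}; now {u, v, w, x, y, z}.
Read 'b': u→{t, w, z}, v→{t, v, y}, w→{u}, x→{s, x, z}, y→{z}, z→{v, x, z}; now {s, t, u, v, w, x, y, z}.
Read 'a': s→{w, x}, t→{w, x}, u→{w}, v→∅, w→{x}, x→{u, v, y, z}, y→{u, w, y}, z→{x, y}; now {u, v, w, x, y, z}.

{u, v, w, x, y, z}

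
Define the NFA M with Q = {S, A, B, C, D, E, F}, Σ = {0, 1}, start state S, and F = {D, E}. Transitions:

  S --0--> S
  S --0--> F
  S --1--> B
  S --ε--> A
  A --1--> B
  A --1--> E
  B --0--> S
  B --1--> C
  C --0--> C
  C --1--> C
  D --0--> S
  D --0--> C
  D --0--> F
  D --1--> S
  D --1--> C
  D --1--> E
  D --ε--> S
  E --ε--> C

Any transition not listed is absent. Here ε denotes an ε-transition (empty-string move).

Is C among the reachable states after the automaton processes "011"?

Start: ε-closure({S}) = {S, A}.
Read '0': S→{S, F}, A→∅; union {S, F}; ε-closure = {S, A, F}.
Read '1': S→{B}, A→{B, E}, F→∅; union {B, E}; ε-closure = {B, C, E}.
Read '1': B→{C}, C→{C}, E→∅; now {C}.
State C is in {C}.

Yes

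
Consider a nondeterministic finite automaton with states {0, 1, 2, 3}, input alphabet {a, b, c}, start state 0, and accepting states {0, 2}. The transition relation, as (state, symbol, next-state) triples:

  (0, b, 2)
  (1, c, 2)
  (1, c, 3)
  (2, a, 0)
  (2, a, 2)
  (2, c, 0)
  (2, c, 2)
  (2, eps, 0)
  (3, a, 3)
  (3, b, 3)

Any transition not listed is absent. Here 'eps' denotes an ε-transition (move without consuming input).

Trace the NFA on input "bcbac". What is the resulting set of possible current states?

Start in {0}.
Read 'b': {0} → {0, 2}.
Read 'c': {0, 2} → {0, 2}.
Read 'b': {0, 2} → {0, 2}.
Read 'a': {0, 2} → {0, 2}.
Read 'c': {0, 2} → {0, 2}.

{0, 2}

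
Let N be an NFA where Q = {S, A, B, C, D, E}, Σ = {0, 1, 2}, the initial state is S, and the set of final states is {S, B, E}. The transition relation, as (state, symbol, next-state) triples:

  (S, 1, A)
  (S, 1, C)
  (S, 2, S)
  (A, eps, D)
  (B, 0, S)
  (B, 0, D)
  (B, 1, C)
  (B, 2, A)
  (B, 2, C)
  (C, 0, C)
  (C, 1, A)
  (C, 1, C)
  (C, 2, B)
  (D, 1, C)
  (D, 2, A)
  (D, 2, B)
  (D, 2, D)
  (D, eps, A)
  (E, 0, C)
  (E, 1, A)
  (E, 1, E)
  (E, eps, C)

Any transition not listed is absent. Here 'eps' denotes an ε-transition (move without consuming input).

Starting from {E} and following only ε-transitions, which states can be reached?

{C, E}

Begin with {E}.
ε-move E → C; add C.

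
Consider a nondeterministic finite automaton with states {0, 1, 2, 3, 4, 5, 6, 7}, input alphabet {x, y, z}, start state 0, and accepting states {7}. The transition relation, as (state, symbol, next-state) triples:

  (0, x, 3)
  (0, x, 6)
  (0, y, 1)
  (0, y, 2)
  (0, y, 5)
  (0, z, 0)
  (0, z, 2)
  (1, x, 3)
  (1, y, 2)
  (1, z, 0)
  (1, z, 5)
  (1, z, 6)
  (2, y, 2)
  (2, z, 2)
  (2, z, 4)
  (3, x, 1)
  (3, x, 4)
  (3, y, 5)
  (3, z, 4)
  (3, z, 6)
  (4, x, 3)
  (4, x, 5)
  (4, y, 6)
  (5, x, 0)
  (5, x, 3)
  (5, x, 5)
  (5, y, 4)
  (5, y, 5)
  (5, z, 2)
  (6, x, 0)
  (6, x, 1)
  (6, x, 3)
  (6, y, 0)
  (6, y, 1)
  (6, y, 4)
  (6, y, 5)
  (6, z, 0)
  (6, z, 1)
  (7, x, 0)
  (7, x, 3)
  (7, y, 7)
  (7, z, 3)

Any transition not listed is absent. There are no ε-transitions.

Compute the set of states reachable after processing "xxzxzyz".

{0, 1, 2, 4, 5, 6}

Start in {0}.
Read 'x': 0→{3, 6}; now {3, 6}.
Read 'x': 3→{1, 4}, 6→{0, 1, 3}; now {0, 1, 3, 4}.
Read 'z': 0→{0, 2}, 1→{0, 5, 6}, 3→{4, 6}, 4→∅; now {0, 2, 4, 5, 6}.
Read 'x': 0→{3, 6}, 2→∅, 4→{3, 5}, 5→{0, 3, 5}, 6→{0, 1, 3}; now {0, 1, 3, 5, 6}.
Read 'z': 0→{0, 2}, 1→{0, 5, 6}, 3→{4, 6}, 5→{2}, 6→{0, 1}; now {0, 1, 2, 4, 5, 6}.
Read 'y': 0→{1, 2, 5}, 1→{2}, 2→{2}, 4→{6}, 5→{4, 5}, 6→{0, 1, 4, 5}; now {0, 1, 2, 4, 5, 6}.
Read 'z': 0→{0, 2}, 1→{0, 5, 6}, 2→{2, 4}, 4→∅, 5→{2}, 6→{0, 1}; now {0, 1, 2, 4, 5, 6}.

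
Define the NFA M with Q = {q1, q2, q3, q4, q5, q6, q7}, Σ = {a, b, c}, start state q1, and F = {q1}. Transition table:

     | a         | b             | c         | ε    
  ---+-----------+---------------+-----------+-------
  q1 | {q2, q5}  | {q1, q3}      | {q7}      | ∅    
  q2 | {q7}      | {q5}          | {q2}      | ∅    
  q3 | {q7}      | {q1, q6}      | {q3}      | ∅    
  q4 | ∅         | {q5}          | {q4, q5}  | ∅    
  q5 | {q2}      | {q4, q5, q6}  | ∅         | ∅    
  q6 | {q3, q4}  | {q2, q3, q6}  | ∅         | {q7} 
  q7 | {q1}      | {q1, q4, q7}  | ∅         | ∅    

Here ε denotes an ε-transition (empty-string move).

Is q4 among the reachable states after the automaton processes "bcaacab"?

Yes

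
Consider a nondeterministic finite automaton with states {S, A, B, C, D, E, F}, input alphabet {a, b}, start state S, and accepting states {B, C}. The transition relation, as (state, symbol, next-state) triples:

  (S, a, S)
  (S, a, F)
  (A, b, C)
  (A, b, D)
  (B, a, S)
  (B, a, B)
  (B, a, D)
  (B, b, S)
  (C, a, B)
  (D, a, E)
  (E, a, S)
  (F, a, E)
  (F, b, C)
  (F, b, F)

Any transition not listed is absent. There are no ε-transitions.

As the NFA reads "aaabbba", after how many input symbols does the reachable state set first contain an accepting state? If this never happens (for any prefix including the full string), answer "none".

Start in {S}.
Read 'a': {S} → {S, F}.
Read 'a': {S, F} → {S, E, F}.
Read 'a': {S, E, F} → {S, E, F}.
Read 'b': {S, E, F} → {C, F}.
None of the earlier sets intersect F, but {C, F} does.

4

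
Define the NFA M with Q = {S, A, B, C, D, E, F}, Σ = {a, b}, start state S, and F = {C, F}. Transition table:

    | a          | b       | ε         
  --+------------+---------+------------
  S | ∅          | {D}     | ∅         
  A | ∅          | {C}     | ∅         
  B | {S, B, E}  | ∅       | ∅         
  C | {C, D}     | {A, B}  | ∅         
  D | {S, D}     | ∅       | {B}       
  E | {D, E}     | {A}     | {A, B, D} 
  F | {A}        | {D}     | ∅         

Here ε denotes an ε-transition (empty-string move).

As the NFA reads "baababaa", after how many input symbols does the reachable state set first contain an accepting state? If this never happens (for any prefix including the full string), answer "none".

4

Start in {S}.
Read 'b': S→{D}; union {D}; ε-closure = {B, D}.
Read 'a': B→{S, B, E}, D→{S, D}; union {S, B, D, E}; ε-closure = {S, A, B, D, E}.
Read 'a': S→∅, A→∅, B→{S, B, E}, D→{S, D}, E→{D, E}; union {S, B, D, E}; ε-closure = {S, A, B, D, E}.
Read 'b': S→{D}, A→{C}, B→∅, D→∅, E→{A}; union {A, C, D}; ε-closure = {A, B, C, D}.
None of the earlier sets intersect F, but {A, B, C, D} does.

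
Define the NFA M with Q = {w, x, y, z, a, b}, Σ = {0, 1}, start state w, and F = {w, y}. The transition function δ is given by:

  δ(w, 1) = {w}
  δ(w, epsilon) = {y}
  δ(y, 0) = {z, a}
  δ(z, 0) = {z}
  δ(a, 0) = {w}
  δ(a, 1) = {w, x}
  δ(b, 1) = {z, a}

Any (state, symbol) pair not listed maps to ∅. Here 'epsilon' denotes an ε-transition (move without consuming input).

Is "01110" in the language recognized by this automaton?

Start: ε-closure({w}) = {w, y}.
Read '0': {w, y} → {z, a}.
Read '1': {z, a} → {w, x, y}.
Read '1': {w, x, y} → {w, y}.
Read '1': {w, y} → {w, y}.
Read '0': {w, y} → {z, a}.
The final set {z, a} contains no accepting state.

No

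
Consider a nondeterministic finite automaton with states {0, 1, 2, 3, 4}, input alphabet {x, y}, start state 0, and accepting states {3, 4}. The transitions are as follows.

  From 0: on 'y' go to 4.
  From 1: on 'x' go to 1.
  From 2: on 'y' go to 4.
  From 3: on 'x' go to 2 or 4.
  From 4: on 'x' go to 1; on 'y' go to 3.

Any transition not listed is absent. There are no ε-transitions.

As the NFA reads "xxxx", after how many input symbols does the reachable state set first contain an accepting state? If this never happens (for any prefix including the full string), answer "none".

none

Start in {0}.
Read 'x': 0→∅; now ∅.
The set is empty and remains empty for the remaining 3 symbols.
No reachable set along the way intersects F.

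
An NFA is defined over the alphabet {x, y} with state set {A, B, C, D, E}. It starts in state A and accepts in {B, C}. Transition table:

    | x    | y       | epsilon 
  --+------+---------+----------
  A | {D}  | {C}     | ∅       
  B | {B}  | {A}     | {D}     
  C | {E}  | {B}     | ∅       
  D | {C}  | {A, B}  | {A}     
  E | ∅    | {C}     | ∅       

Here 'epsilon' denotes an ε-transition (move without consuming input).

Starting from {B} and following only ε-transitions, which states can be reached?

{A, B, D}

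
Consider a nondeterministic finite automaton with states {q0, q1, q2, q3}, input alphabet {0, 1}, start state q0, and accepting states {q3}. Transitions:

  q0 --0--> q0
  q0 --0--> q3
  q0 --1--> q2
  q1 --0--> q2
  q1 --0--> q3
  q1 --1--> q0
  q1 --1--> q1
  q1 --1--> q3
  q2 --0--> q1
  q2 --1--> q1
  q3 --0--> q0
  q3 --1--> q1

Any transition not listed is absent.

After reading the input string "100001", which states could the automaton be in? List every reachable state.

{q1, q2}

Start in {q0}.
Read '1': q0→{q2}; now {q2}.
Read '0': q2→{q1}; now {q1}.
Read '0': q1→{q2, q3}; now {q2, q3}.
Read '0': q2→{q1}, q3→{q0}; now {q0, q1}.
Read '0': q0→{q0, q3}, q1→{q2, q3}; now {q0, q2, q3}.
Read '1': q0→{q2}, q2→{q1}, q3→{q1}; now {q1, q2}.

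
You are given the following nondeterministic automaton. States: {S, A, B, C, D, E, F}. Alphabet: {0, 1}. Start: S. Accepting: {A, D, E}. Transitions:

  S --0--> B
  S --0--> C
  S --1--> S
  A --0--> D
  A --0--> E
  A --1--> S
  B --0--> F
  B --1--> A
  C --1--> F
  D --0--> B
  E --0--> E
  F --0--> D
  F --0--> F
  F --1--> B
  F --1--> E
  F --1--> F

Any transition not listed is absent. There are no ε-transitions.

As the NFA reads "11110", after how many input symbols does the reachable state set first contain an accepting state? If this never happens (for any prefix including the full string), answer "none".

none

Start in {S}.
Read '1': S→{S}; now {S}.
Read '1': S→{S}; now {S}.
Read '1': S→{S}; now {S}.
Read '1': S→{S}; now {S}.
Read '0': S→{B, C}; now {B, C}.
No reachable set along the way intersects F.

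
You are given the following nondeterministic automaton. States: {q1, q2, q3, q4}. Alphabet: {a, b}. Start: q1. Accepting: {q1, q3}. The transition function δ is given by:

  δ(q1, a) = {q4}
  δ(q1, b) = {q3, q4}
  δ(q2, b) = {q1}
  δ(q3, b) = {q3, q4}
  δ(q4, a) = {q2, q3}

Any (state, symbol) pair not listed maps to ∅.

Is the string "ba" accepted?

Yes

Start in {q1}.
Read 'b': q1→{q3, q4}; now {q3, q4}.
Read 'a': q3→∅, q4→{q2, q3}; now {q2, q3}.
The final set {q2, q3} contains the accepting state q3.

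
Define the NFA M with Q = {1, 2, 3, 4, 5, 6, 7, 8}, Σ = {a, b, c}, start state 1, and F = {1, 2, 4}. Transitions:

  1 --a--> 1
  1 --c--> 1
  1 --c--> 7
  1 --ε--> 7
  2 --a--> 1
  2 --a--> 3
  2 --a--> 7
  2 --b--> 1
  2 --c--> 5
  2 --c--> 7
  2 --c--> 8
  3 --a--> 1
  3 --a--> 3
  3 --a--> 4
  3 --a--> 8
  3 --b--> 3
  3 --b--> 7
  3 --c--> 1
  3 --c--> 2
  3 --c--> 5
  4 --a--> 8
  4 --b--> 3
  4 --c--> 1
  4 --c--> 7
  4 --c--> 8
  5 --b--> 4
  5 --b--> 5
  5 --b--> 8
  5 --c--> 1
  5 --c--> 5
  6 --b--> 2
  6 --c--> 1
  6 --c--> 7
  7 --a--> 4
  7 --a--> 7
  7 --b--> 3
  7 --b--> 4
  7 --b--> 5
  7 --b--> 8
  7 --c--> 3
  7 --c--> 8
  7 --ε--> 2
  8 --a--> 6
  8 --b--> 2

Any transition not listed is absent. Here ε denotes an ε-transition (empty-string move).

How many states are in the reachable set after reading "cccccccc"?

6

Start: ε-closure({1}) = {1, 2, 7}.
Read 'c': 1→{1, 7}, 2→{5, 7, 8}, 7→{3, 8}; union {1, 3, 5, 7, 8}; ε-closure = {1, 2, 3, 5, 7, 8}.
Read 'c': 1→{1, 7}, 2→{5, 7, 8}, 3→{1, 2, 5}, 5→{1, 5}, 7→{3, 8}, 8→∅; now {1, 2, 3, 5, 7, 8}.
Read 'c': 1→{1, 7}, 2→{5, 7, 8}, 3→{1, 2, 5}, 5→{1, 5}, 7→{3, 8}, 8→∅; now {1, 2, 3, 5, 7, 8}.
Read 'c': 1→{1, 7}, 2→{5, 7, 8}, 3→{1, 2, 5}, 5→{1, 5}, 7→{3, 8}, 8→∅; now {1, 2, 3, 5, 7, 8}.
Read 'c': 1→{1, 7}, 2→{5, 7, 8}, 3→{1, 2, 5}, 5→{1, 5}, 7→{3, 8}, 8→∅; now {1, 2, 3, 5, 7, 8}.
Read 'c': 1→{1, 7}, 2→{5, 7, 8}, 3→{1, 2, 5}, 5→{1, 5}, 7→{3, 8}, 8→∅; now {1, 2, 3, 5, 7, 8}.
Read 'c': 1→{1, 7}, 2→{5, 7, 8}, 3→{1, 2, 5}, 5→{1, 5}, 7→{3, 8}, 8→∅; now {1, 2, 3, 5, 7, 8}.
Read 'c': 1→{1, 7}, 2→{5, 7, 8}, 3→{1, 2, 5}, 5→{1, 5}, 7→{3, 8}, 8→∅; now {1, 2, 3, 5, 7, 8}.
That set has 6 states.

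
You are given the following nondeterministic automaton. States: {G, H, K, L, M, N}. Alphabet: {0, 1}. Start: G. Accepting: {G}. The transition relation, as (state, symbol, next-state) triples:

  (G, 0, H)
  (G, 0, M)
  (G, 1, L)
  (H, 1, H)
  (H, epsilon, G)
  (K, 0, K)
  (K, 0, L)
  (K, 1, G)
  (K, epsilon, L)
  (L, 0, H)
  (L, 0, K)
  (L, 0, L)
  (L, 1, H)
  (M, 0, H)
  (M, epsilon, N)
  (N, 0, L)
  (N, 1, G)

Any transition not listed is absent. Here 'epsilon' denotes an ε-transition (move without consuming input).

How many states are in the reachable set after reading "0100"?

Start in {G}.
Read '0': {G} → {G, H, M, N}.
Read '1': {G, H, M, N} → {G, H, L}.
Read '0': {G, H, L} → {G, H, K, L, M, N}.
Read '0': {G, H, K, L, M, N} → {G, H, K, L, M, N}.
That set has 6 states.

6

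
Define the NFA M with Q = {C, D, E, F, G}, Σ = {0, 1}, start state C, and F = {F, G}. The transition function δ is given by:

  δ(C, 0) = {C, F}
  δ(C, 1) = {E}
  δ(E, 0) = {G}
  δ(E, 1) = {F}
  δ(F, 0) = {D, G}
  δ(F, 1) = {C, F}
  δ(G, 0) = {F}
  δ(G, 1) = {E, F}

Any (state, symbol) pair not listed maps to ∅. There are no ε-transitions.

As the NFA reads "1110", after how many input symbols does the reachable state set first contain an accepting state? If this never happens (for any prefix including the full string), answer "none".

2

Start in {C}.
Read '1': C→{E}; now {E}.
Read '1': E→{F}; now {F}.
None of the earlier sets intersect F, but {F} does.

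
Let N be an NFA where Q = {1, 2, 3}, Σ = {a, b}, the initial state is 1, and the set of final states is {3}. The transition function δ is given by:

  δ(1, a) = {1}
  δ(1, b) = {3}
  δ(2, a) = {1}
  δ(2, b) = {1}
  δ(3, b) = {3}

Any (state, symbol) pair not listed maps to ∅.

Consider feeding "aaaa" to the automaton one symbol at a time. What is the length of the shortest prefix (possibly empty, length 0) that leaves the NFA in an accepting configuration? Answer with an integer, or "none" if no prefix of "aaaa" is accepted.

Start in {1}.
Read 'a': 1→{1}; now {1}.
Read 'a': 1→{1}; now {1}.
Read 'a': 1→{1}; now {1}.
Read 'a': 1→{1}; now {1}.
No reachable set along the way intersects F.

none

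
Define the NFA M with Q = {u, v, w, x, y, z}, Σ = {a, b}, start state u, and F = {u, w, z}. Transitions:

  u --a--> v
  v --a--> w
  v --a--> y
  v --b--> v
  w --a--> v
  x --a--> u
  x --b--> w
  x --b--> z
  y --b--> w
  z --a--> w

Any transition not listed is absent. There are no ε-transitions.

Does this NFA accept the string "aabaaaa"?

Start in {u}.
Read 'a': {u} → {v}.
Read 'a': {v} → {w, y}.
Read 'b': {w, y} → {w}.
Read 'a': {w} → {v}.
Read 'a': {v} → {w, y}.
Read 'a': {w, y} → {v}.
Read 'a': {v} → {w, y}.
The final set {w, y} contains the accepting state w.

Yes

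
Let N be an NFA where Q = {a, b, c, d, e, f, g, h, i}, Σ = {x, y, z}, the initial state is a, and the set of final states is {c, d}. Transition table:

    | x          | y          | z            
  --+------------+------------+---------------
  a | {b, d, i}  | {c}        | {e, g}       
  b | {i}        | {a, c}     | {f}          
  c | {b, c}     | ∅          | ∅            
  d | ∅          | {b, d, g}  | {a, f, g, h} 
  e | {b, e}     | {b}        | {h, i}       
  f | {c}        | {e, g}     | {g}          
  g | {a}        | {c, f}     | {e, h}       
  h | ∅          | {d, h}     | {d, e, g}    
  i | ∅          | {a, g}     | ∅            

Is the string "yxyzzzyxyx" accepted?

Start in {a}.
Read 'y': {a} → {c}.
Read 'x': {c} → {b, c}.
Read 'y': {b, c} → {a, c}.
Read 'z': {a, c} → {e, g}.
Read 'z': {e, g} → {e, h, i}.
Read 'z': {e, h, i} → {d, e, g, h, i}.
Read 'y': {d, e, g, h, i} → {a, b, c, d, f, g, h}.
Read 'x': {a, b, c, d, f, g, h} → {a, b, c, d, i}.
Read 'y': {a, b, c, d, i} → {a, b, c, d, g}.
Read 'x': {a, b, c, d, g} → {a, b, c, d, i}.
The final set {a, b, c, d, i} contains the accepting states c, d.

Yes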